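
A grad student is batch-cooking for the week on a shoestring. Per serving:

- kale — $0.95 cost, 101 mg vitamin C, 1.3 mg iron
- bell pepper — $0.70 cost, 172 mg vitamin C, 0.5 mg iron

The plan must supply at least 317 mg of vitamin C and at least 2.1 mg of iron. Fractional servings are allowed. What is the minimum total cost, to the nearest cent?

Two binding constraints pin down two serving amounts, so the optimal mix uses at most two foods. The candidates are each food alone (scaled to the tighter of vitamin C/iron) and each pair with both constraints tight.
kale only: max(317/101, 2.1/1.3) = 3.139 servings → $2.98.
bell pepper only: max(317/172, 2.1/0.5) = 4.2 servings → $2.94.
kale + bell pepper with both tight: 1.171 servings and 1.155 servings → $1.92.
Cheapest feasible corner: $1.92.

$1.92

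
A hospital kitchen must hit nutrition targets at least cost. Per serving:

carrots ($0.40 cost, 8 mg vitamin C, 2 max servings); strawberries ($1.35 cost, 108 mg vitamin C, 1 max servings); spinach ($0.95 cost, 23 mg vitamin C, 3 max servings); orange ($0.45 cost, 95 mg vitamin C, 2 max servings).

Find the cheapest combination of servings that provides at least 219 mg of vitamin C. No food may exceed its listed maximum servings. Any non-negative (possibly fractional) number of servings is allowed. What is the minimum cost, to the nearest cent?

$1.26

Cost per mg of vitamin C: orange $0.0047, strawberries $0.0125, spinach $0.0413, carrots $0.0500.
Take 2 servings of orange: +190.0 mg vitamin C for $0.90 (total $0.90, still need 29.0 mg).
Take 0.2685 servings of strawberries: +29.0 mg vitamin C for $0.36 (total $1.26, still need 0.0 mg).
Greedy by cheapest-per-mg is optimal for a single linear constraint, so the minimum cost is $1.26.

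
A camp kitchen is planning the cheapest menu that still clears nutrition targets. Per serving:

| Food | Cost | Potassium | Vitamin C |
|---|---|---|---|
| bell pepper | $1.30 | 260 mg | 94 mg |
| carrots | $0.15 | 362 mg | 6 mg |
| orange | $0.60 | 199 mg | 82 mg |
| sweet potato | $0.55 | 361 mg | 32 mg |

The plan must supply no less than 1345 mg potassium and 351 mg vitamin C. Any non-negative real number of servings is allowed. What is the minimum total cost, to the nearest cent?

$2.72

Compare the cost at each extreme point of the feasible region.
bell pepper only: max(1345/260, 351/94) = 5.173 servings → $6.72.
carrots only: max(1345/362, 351/6) = 58.5 servings → $8.78.
orange only: max(1345/199, 351/82) = 6.759 servings → $4.06.
sweet potato only: max(1345/361, 351/32) = 10.97 servings → $6.03.
bell pepper + carrots with both tight: 3.665 servings and 1.083 servings → $4.93.
bell pepper + orange with both targets exact would need a negative amount; discard.
bell pepper + sweet potato with both tight: 3.267 servings and 1.373 servings → $5.00.
carrots + orange with both tight: 1.419 servings and 4.177 servings → $2.72.
carrots + sweet potato: the both-tight solution has a negative serving — not a feasible corner.
orange + sweet potato with both tight: 3.601 servings and 1.741 servings → $3.12.
The minimum over all feasible corners is $2.72.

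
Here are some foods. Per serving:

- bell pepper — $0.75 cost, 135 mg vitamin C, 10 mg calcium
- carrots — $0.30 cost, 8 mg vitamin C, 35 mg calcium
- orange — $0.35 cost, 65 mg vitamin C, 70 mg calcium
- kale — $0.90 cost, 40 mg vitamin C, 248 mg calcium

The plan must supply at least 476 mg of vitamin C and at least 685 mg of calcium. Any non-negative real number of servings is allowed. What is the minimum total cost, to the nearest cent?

$3.14

An LP optimum is at a vertex; with two nutrient constraints at most two foods are used. Check each candidate.
bell pepper only: max(476/135, 685/10) = 68.5 servings → $51.38.
carrots only: max(476/8, 685/35) = 59.5 servings → $17.85.
orange only: max(476/65, 685/70) = 9.786 servings → $3.42.
kale only: max(476/40, 685/248) = 11.9 servings → $10.71.
bell pepper + carrots with both tight: 2.407 servings and 18.88 servings → $7.47.
bell pepper + orange: intersection lies outside the first quadrant.
bell pepper + kale with both tight: 2.74 servings and 2.652 servings → $4.44.
carrots + orange with both tight: 6.534 servings and 6.519 servings → $4.24.
carrots + kale with both targets exact would need a negative amount; discard.
orange + kale with both tight: 6.805 servings and 0.8412 servings → $3.14.
Cheapest feasible corner: $3.14.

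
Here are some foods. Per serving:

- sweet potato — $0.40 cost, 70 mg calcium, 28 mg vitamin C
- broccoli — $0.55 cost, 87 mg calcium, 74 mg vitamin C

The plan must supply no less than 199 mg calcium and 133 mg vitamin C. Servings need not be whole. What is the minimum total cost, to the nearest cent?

With two linear requirements the optimum uses one or two foods; enumerate the corners.
sweet potato only: max(199/70, 133/28) = 4.75 servings → $1.90.
broccoli only: max(199/87, 133/74) = 2.287 servings → $1.26.
sweet potato + broccoli with both tight: 1.15 servings and 1.362 servings → $1.21.
The minimum over all feasible corners is $1.21.

$1.21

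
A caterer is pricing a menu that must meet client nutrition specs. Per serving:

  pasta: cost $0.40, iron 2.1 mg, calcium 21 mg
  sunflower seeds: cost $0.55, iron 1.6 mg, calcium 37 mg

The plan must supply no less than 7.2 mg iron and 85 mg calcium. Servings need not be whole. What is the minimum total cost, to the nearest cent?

$1.52

Two binding constraints pin down two serving amounts, so the optimal mix uses at most two foods. The candidates are each food alone (scaled to the tighter of iron/calcium) and each pair with both constraints tight.
pasta only: max(7.2/2.1, 85/21) = 4.048 servings → $1.62.
sunflower seeds only: max(7.2/1.6, 85/37) = 4.5 servings → $2.48.
pasta + sunflower seeds with both tight: 2.957 servings and 0.619 servings → $1.52.
So the least-cost plan costs $1.52.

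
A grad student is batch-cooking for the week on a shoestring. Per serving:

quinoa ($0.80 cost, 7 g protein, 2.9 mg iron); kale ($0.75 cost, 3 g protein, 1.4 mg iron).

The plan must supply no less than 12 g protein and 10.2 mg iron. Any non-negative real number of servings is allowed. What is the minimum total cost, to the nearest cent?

With two linear requirements the optimum uses one or two foods; enumerate the corners.
quinoa only: max(12/7, 10.2/2.9) = 3.517 servings → $2.81.
kale only: max(12/3, 10.2/1.4) = 7.286 servings → $5.46.
quinoa + kale: intersection lies outside the first quadrant.
So the least-cost plan costs $2.81.

$2.81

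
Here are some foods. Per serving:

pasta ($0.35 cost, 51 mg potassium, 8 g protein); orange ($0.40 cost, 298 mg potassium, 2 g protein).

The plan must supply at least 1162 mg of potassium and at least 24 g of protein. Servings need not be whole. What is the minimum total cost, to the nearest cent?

Two binding constraints pin down two serving amounts, so the optimal mix uses at most two foods. The candidates are each food alone (scaled to the tighter of potassium/protein) and each pair with both constraints tight.
pasta only: max(1162/51, 24/8) = 22.78 servings → $7.97.
orange only: max(1162/298, 24/2) = 12 servings → $4.80.
pasta + orange with both tight: 2.116 servings and 3.537 servings → $2.16.
Cheapest feasible corner: $2.16.

$2.16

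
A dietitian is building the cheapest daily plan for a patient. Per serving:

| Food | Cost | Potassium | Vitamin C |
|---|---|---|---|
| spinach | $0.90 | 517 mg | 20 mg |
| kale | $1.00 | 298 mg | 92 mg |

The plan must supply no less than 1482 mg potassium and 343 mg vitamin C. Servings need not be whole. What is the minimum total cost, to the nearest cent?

$4.29

At the optimum either one food covers both requirements or two foods hit both targets exactly; no other combination can be cheaper.
spinach only: max(1482/517, 343/20) = 17.15 servings → $15.44.
kale only: max(1482/298, 343/92) = 4.973 servings → $4.97.
spinach + kale with both tight: 0.8204 servings and 3.55 servings → $4.29.
Cheapest feasible corner: $4.29.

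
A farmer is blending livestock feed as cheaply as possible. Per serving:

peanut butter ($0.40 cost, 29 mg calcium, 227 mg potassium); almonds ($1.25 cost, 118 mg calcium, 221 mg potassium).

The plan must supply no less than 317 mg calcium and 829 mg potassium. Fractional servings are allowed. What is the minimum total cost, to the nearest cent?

peanut butter only: max(317/29, 829/227) = 10.93 servings → $4.37.
almonds only: max(317/118, 829/221) = 3.751 servings → $4.69.
peanut butter + almonds with both tight: 1.363 servings and 2.352 servings → $3.48.
So the least-cost plan costs $3.48.

$3.48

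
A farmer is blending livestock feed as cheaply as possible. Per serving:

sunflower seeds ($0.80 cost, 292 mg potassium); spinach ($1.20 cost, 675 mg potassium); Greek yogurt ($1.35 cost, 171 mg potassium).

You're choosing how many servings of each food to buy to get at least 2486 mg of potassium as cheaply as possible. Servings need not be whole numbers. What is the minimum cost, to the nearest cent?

Cost per mg of potassium: spinach $0.0018, sunflower seeds $0.0027, Greek yogurt $0.0079.
With no serving limits, use only spinach: 2486 mg / 675 mg = 3.683 servings × $1.20 = $4.42.

$4.42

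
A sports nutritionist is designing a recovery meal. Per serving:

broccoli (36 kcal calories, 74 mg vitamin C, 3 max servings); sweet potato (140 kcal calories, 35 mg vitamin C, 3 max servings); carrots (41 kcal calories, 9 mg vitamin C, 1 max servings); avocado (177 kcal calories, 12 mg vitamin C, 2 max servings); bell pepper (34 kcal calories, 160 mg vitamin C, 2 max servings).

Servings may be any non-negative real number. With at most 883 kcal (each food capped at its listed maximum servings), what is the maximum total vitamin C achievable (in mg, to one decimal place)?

672.7 mg

Vitamin C per kcal: bell pepper 4.706, broccoli 2.056, sweet potato 0.25, carrots 0.2195, avocado 0.0678.
Take 2 servings of bell pepper: uses 68 kcal, +320.0 mg vitamin C (running total 320.0 mg).
Take 3 servings of broccoli: uses 108 kcal, +222.0 mg vitamin C (running total 542.0 mg).
Take 3 servings of sweet potato: uses 420 kcal, +105.0 mg vitamin C (running total 647.0 mg).
Take 1 serving of carrots: uses 41 kcal, +9.0 mg vitamin C (running total 656.0 mg).
Take 1.39 servings of avocado: uses 246 kcal, +16.7 mg vitamin C (running total 672.7 mg).
Filling greedily by vitamin C-per-kcal is optimal for one linear limit, giving 672.7 mg.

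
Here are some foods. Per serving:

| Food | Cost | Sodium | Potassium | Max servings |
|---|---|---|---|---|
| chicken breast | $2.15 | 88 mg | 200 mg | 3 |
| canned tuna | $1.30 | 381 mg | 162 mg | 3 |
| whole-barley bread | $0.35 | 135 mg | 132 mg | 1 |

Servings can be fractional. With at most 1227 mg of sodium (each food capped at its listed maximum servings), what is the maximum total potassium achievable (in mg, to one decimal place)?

Potassium per mg sodium: chicken breast 2.273, whole-barley bread 0.9778, canned tuna 0.4252.
Take 3 servings of chicken breast: uses 264 mg sodium, +600.0 mg potassium (running total 600.0 mg).
Take 1 serving of whole-barley bread: uses 135 mg sodium, +132.0 mg potassium (running total 732.0 mg).
Take 2.173 servings of canned tuna: uses 828 mg sodium, +352.1 mg potassium (running total 1084.1 mg).
Greedy by best ratio exhausts the sodium allowance optimally: 1084.1 mg.

1084.1 mg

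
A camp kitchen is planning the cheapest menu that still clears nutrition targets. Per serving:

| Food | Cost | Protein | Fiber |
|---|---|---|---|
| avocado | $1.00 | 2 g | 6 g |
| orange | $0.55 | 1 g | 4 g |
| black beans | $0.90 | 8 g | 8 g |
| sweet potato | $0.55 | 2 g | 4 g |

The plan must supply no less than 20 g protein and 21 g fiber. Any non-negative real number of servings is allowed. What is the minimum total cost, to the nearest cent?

$2.36

With two linear requirements the optimum uses one or two foods; enumerate the corners.
avocado only: max(20/2, 21/6) = 10 servings → $10.00.
orange only: max(20/1, 21/4) = 20 servings → $11.00.
black beans only: max(20/8, 21/8) = 2.625 servings → $2.36.
sweet potato only: max(20/2, 21/4) = 10 servings → $5.50.
avocado + orange: the both-tight solution has a negative serving — not a feasible corner.
avocado + black beans with both tight: 0.25 servings and 2.438 servings → $2.44.
avocado + sweet potato with both targets exact would need a negative amount; discard.
orange + black beans with both tight: 0.3333 servings and 2.458 servings → $2.40.
orange + sweet potato: the both-tight solution has a negative serving — not a feasible corner.
black beans + sweet potato with both tight: 2.375 servings and 0.5 servings → $2.41.
The minimum over all feasible corners is $2.36.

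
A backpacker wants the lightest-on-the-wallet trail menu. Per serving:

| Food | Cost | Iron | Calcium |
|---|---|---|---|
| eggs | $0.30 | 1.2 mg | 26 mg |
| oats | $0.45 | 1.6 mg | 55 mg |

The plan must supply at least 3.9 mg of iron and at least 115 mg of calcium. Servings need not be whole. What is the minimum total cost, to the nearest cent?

Minimising a linear cost over {iron ≥ 3.9, calcium ≥ 115, servings ≥ 0} — the optimum is at a vertex, using one or two foods.
eggs only: max(3.9/1.2, 115/26) = 4.423 servings → $1.33.
oats only: max(3.9/1.6, 115/55) = 2.438 servings → $1.10.
eggs + oats with both tight: 1.25 servings and 1.5 servings → $1.05.
The minimum over all feasible corners is $1.05.

$1.05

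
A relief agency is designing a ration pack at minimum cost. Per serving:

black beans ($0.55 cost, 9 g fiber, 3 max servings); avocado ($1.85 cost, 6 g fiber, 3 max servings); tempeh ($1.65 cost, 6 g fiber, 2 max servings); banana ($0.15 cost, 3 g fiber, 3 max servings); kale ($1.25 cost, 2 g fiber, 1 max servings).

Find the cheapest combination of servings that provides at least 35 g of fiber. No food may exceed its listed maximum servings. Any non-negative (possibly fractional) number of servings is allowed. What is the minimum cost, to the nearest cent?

Cost per g of fiber: banana $0.0500, black beans $0.0611, tempeh $0.2750, avocado $0.3083, kale $0.6250.
Take 3 servings of banana: +9.0 g fiber for $0.45 (total $0.45, still need 26.0 g).
Take 2.889 servings of black beans: +26.0 g fiber for $1.59 (total $2.04, still need 0.0 g).
Filling from the cheapest source first is optimal under one linear minimum: $2.04.

$2.04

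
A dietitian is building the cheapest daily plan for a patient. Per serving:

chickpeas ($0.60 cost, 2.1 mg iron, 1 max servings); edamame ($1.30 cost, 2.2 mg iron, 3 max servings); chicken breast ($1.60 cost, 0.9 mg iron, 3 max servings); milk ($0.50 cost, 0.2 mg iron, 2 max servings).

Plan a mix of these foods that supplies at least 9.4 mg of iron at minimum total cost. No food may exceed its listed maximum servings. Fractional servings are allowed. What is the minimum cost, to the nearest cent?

$5.74

Cost per mg of iron: chickpeas $0.2857, edamame $0.5909, chicken breast $1.7778, milk $2.5000.
Take 1 serving of chickpeas: +2.1 mg iron for $0.60 (total $0.60, still need 7.3 mg).
Take 3 servings of edamame: +6.6 mg iron for $3.90 (total $4.50, still need 0.7 mg).
Take 0.7778 servings of chicken breast: +0.7 mg iron for $1.24 (total $5.74, still need 0.0 mg).
Greedy by cheapest-per-mg is optimal for a single linear constraint, so the minimum cost is $5.74.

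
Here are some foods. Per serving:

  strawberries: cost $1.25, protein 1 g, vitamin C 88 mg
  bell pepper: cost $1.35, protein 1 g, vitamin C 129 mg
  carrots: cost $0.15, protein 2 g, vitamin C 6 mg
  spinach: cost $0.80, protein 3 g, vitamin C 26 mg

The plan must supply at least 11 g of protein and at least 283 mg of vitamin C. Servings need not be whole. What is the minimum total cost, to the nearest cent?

This is a tiny linear program; its minimum lies at a vertex of the feasible set. List the vertices and price them.
strawberries only: max(11/1, 283/88) = 11 servings → $13.75.
bell pepper only: max(11/1, 283/129) = 11 servings → $14.85.
carrots only: max(11/2, 283/6) = 47.17 servings → $7.08.
spinach only: max(11/3, 283/26) = 10.88 servings → $8.71.
strawberries + bell pepper: intersection lies outside the first quadrant.
strawberries + carrots with both tight: 2.941 servings and 4.029 servings → $4.28.
strawberries + spinach with both tight: 2.366 servings and 2.878 servings → $5.26.
bell pepper + carrots with both tight: 1.984 servings and 4.508 servings → $3.35.
bell pepper + spinach with both tight: 1.56 servings and 3.147 servings → $4.62.
carrots + spinach: the both-tight solution has a negative serving — not a feasible corner.
Cheapest feasible corner: $3.35.

$3.35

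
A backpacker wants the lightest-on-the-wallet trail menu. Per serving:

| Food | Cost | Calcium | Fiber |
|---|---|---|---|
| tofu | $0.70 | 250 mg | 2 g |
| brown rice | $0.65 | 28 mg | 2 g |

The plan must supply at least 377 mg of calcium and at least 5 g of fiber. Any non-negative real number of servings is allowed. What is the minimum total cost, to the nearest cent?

Minimising a linear cost over {calcium ≥ 377, fiber ≥ 5, servings ≥ 0} — the optimum is at a vertex, using one or two foods.
tofu only: max(377/250, 5/2) = 2.5 servings → $1.75.
brown rice only: max(377/28, 5/2) = 13.46 servings → $8.75.
tofu + brown rice with both tight: 1.383 servings and 1.117 servings → $1.69.
So the least-cost plan costs $1.69.

$1.69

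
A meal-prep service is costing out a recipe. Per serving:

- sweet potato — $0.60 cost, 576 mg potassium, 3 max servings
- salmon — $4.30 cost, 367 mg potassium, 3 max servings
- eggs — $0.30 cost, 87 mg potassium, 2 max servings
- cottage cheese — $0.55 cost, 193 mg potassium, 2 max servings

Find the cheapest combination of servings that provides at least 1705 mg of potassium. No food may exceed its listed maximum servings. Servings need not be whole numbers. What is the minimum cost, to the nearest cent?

$1.78

Cost per mg of potassium: sweet potato $0.0010, cottage cheese $0.0028, eggs $0.0034, salmon $0.0117.
Take 2.96 servings of sweet potato: +1705.0 mg potassium for $1.78 (total $1.78, still need 0.0 mg).
Greedy by cheapest-per-mg is optimal for a single linear constraint, so the minimum cost is $1.78.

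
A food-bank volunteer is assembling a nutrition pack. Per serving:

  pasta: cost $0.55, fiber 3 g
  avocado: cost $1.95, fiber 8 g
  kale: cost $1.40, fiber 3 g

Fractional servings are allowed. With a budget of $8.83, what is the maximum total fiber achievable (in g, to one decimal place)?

48.2 g

Fiber per dollar: pasta 5.455, avocado 4.103, kale 2.143.
With no serving limits, spend the whole cost allowance on pasta: $8.83 / $0.55 × 3 g = 48.2 g.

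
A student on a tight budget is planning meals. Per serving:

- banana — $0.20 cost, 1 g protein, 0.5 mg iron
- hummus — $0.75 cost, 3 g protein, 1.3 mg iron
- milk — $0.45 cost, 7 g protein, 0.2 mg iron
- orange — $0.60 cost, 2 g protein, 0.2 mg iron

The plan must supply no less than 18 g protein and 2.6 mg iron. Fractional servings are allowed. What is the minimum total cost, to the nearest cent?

Minimising a linear cost over {protein ≥ 18, iron ≥ 2.6, servings ≥ 0} — the optimum is at a vertex, using one or two foods.
banana only: max(18/1, 2.6/0.5) = 18 servings → $3.60.
hummus only: max(18/3, 2.6/1.3) = 6 servings → $4.50.
milk only: max(18/7, 2.6/0.2) = 13 servings → $5.85.
orange only: max(18/2, 2.6/0.2) = 13 servings → $7.80.
banana + hummus with both targets exact would need a negative amount; discard.
banana + milk with both tight: 4.424 servings and 1.939 servings → $1.76.
banana + orange with both tight: 2 servings and 8 servings → $5.20.
hummus + milk with both tight: 1.718 servings and 1.835 servings → $2.11.
hummus + orange with both tight: 0.8 servings and 7.8 servings → $5.28.
milk + orange: intersection lies outside the first quadrant.
So the least-cost plan costs $1.76.

$1.76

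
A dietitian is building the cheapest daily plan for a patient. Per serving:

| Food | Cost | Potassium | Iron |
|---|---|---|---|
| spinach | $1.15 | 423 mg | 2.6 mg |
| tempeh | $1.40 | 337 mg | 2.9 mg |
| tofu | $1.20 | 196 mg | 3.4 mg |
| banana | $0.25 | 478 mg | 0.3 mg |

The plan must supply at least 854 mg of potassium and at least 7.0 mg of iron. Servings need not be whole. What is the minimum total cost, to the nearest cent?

spinach only: max(854/423, 7.0/2.6) = 2.692 servings → $3.10.
tempeh only: max(854/337, 7.0/2.9) = 2.534 servings → $3.55.
tofu only: max(854/196, 7.0/3.4) = 4.357 servings → $5.23.
banana only: max(854/478, 7.0/0.3) = 23.33 servings → $5.83.
spinach + tempeh with both tight: 0.3355 servings and 2.113 servings → $3.34.
spinach + tofu with both tight: 1.649 servings and 0.7975 servings → $2.85.
spinach + banana with both targets exact would need a negative amount; discard.
tempeh + tofu: the both-tight solution has a negative serving — not a feasible corner.
tempeh + banana with both tight: 2.404 servings and 0.09151 servings → $3.39.
tofu + banana with both tight: 1.973 servings and 0.9778 servings → $2.61.
Cheapest feasible corner: $2.61.

$2.61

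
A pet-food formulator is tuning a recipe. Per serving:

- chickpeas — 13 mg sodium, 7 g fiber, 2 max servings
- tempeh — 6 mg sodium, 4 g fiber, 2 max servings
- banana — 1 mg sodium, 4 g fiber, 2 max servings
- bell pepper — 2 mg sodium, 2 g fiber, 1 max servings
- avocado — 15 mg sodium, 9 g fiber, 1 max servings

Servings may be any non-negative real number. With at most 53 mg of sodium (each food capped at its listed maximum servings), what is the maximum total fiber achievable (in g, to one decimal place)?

Fiber per mg sodium: banana 4, bell pepper 1, tempeh 0.6667, avocado 0.6, chickpeas 0.5385.
Take 2 servings of banana: uses 2 mg sodium, +8.0 g fiber (running total 8.0 g).
Take 1 serving of bell pepper: uses 2 mg sodium, +2.0 g fiber (running total 10.0 g).
Take 2 servings of tempeh: uses 12 mg sodium, +8.0 g fiber (running total 18.0 g).
Take 1 serving of avocado: uses 15 mg sodium, +9.0 g fiber (running total 27.0 g).
Take 1.692 servings of chickpeas: uses 22 mg sodium, +11.8 g fiber (running total 38.8 g).
Filling greedily by fiber-per-mg sodium is optimal for one linear limit, giving 38.8 g.

38.8 g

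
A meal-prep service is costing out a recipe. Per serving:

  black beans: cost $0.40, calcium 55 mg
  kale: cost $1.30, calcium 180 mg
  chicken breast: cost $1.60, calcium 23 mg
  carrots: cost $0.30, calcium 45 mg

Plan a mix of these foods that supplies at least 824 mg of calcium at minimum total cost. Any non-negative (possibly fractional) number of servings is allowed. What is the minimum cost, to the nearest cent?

Cost per mg of calcium: carrots $0.0067, kale $0.0072, black beans $0.0073, chicken breast $0.0696.
With no serving limits, use only carrots: 824 mg / 45 mg = 18.31 servings × $0.30 = $5.49.

$5.49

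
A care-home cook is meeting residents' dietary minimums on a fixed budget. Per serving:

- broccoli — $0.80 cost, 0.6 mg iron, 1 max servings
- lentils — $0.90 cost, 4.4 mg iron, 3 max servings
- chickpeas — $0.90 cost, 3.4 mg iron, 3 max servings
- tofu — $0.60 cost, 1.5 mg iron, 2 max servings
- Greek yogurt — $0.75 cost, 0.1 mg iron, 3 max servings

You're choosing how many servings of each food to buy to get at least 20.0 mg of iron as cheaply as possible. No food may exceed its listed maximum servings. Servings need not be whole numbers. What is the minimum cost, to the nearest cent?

$4.50

Cost per mg of iron: lentils $0.2045, chickpeas $0.2647, tofu $0.4000, broccoli $1.3333, Greek yogurt $7.5000.
Take 3 servings of lentils: +13.2 mg iron for $2.70 (total $2.70, still need 6.8 mg).
Take 2 servings of chickpeas: +6.8 mg iron for $1.80 (total $4.50, still need 0.0 mg).
Filling from the cheapest source first is optimal under one linear minimum: $4.50.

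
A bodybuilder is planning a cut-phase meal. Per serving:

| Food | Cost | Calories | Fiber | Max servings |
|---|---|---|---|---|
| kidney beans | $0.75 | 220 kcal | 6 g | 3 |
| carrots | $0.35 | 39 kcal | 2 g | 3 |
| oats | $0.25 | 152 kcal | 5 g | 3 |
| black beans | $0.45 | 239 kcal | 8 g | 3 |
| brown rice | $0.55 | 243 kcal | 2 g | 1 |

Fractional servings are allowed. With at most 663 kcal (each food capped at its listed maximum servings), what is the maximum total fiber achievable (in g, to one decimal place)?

Fiber per kcal: carrots 0.05128, black beans 0.03347, oats 0.03289, kidney beans 0.02727, brown rice 0.00823.
Take 3 servings of carrots: uses 117 kcal, +6.0 g fiber (running total 6.0 g).
Take 2.285 servings of black beans: uses 546 kcal, +18.3 g fiber (running total 24.3 g).
Greedy by best ratio exhausts the calories allowance optimally: 24.3 g.

24.3 g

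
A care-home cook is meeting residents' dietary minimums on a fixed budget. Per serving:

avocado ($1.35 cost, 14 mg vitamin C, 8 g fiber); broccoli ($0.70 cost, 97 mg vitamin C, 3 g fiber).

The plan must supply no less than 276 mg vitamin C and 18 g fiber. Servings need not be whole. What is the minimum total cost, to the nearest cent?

Compare the cost at each extreme point of the feasible region.
avocado only: max(276/14, 18/8) = 19.71 servings → $26.61.
broccoli only: max(276/97, 18/3) = 6 servings → $4.20.
avocado + broccoli with both tight: 1.251 servings and 2.665 servings → $3.55.
Cheapest feasible corner: $3.55.

$3.55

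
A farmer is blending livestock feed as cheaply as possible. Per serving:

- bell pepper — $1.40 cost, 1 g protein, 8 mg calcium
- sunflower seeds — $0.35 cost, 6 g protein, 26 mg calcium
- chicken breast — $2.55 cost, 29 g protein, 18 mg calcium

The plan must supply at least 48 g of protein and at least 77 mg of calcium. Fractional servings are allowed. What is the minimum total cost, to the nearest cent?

$2.80

Compare the cost at each extreme point of the feasible region.
bell pepper only: max(48/1, 77/8) = 48 servings → $67.20.
sunflower seeds only: max(48/6, 77/26) = 8 servings → $2.80.
chicken breast only: max(48/29, 77/18) = 4.278 servings → $10.91.
bell pepper + sunflower seeds with both targets exact would need a negative amount; discard.
bell pepper + chicken breast with both tight: 6.397 servings and 1.435 servings → $12.61.
sunflower seeds + chicken breast with both tight: 2.119 servings and 1.217 servings → $3.84.
Cheapest feasible corner: $2.80.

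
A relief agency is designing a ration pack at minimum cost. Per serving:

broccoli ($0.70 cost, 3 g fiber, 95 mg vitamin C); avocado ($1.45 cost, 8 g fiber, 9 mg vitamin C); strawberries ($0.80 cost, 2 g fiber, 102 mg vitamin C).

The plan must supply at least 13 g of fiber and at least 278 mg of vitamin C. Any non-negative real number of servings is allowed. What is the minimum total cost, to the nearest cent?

An LP optimum is at a vertex; with two nutrient constraints at most two foods are used. Check each candidate.
broccoli only: max(13/3, 278/95) = 4.333 servings → $3.03.
avocado only: max(13/8, 278/9) = 30.89 servings → $44.79.
strawberries only: max(13/2, 278/102) = 6.5 servings → $5.20.
broccoli + avocado with both tight: 2.874 servings and 0.5471 servings → $2.81.
broccoli + strawberries: the both-tight solution has a negative serving — not a feasible corner.
avocado + strawberries with both tight: 0.9649 servings and 2.64 servings → $3.51.
The minimum over all feasible corners is $2.81.

$2.81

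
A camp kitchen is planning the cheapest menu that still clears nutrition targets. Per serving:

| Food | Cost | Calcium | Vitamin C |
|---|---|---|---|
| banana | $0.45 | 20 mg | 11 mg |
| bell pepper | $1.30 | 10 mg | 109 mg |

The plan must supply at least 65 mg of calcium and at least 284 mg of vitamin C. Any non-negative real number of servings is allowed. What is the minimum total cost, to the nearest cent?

$4.04

banana only: max(65/20, 284/11) = 25.82 servings → $11.62.
bell pepper only: max(65/10, 284/109) = 6.5 servings → $8.45.
banana + bell pepper with both tight: 2.051 servings and 2.399 servings → $4.04.
So the least-cost plan costs $4.04.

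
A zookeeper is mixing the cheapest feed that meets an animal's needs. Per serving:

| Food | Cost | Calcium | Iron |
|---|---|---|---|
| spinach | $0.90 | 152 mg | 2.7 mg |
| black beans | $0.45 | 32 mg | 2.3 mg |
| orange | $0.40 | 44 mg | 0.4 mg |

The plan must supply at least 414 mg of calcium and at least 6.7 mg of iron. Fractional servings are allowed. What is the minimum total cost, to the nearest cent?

A basic optimal solution has at most two foods positive. Try each food alone and each pair with both targets met exactly.
spinach only: max(414/152, 6.7/2.7) = 2.724 servings → $2.45.
black beans only: max(414/32, 6.7/2.3) = 12.94 servings → $5.82.
orange only: max(414/44, 6.7/0.4) = 16.75 servings → $6.70.
spinach + black beans: intersection lies outside the first quadrant.
spinach + orange with both tight: 2.228 servings and 1.714 servings → $2.69.
black beans + orange with both tight: 1.462 servings and 8.346 servings → $4.00.
Cheapest feasible corner: $2.45.

$2.45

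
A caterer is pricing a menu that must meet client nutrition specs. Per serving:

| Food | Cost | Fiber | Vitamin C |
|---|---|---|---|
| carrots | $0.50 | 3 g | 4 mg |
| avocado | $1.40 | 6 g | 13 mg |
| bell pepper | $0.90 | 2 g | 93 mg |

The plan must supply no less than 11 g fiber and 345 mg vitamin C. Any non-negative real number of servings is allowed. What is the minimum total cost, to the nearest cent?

A basic optimal solution has at most two foods positive. Try each food alone and each pair with both targets met exactly.
carrots only: max(11/3, 345/4) = 86.25 servings → $43.12.
avocado only: max(11/6, 345/13) = 26.54 servings → $37.15.
bell pepper only: max(11/2, 345/93) = 5.5 servings → $4.95.
carrots + avocado with both targets exact would need a negative amount; discard.
carrots + bell pepper with both tight: 1.229 servings and 3.657 servings → $3.91.
avocado + bell pepper with both tight: 0.6259 servings and 3.622 servings → $4.14.
Cheapest feasible corner: $3.91.

$3.91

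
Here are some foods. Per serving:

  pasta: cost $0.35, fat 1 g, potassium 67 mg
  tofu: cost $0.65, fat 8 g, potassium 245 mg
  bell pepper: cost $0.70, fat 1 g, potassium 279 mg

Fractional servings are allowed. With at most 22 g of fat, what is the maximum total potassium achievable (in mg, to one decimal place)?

Potassium per g fat: bell pepper 279, pasta 67, tofu 30.62.
With no serving limits, spend the whole fat allowance on bell pepper: 22 g / 1 g × 279 mg = 6138.0 mg.

6138.0 mg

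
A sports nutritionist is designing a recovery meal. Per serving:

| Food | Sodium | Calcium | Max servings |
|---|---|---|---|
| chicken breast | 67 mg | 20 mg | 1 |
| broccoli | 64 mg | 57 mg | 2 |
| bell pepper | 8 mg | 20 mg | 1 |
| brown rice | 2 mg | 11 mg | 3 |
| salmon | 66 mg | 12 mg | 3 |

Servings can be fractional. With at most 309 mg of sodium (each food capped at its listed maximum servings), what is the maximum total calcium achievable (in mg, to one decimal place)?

205.2 mg

Calcium per mg sodium: brown rice 5.5, bell pepper 2.5, broccoli 0.8906, chicken breast 0.2985, salmon 0.1818.
Take 3 servings of brown rice: uses 6 mg sodium, +33.0 mg calcium (running total 33.0 mg).
Take 1 serving of bell pepper: uses 8 mg sodium, +20.0 mg calcium (running total 53.0 mg).
Take 2 servings of broccoli: uses 128 mg sodium, +114.0 mg calcium (running total 167.0 mg).
Take 1 serving of chicken breast: uses 67 mg sodium, +20.0 mg calcium (running total 187.0 mg).
Take 1.515 servings of salmon: uses 100 mg sodium, +18.2 mg calcium (running total 205.2 mg).
Greedy by best ratio exhausts the sodium allowance optimally: 205.2 mg.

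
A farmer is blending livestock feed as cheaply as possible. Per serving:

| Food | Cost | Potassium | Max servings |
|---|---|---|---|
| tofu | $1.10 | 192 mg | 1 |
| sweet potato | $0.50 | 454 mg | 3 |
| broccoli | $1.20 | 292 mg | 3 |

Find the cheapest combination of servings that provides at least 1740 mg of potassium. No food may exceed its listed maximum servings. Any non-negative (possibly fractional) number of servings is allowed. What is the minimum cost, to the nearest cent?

Cost per mg of potassium: sweet potato $0.0011, broccoli $0.0041, tofu $0.0057.
Take 3 servings of sweet potato: +1362.0 mg potassium for $1.50 (total $1.50, still need 378.0 mg).
Take 1.295 servings of broccoli: +378.0 mg potassium for $1.55 (total $3.05, still need 0.0 mg).
Greedy by cheapest-per-mg is optimal for a single linear constraint, so the minimum cost is $3.05.

$3.05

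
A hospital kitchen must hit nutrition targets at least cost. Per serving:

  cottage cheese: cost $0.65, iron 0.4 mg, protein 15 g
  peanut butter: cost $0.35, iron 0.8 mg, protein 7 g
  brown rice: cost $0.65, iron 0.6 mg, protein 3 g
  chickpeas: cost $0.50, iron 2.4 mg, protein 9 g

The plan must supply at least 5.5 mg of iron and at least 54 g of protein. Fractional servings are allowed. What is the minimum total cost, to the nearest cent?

With two linear requirements the optimum uses one or two foods; enumerate the corners.
cottage cheese only: max(5.5/0.4, 54/15) = 13.75 servings → $8.94.
peanut butter only: max(5.5/0.8, 54/7) = 7.714 servings → $2.70.
brown rice only: max(5.5/0.6, 54/3) = 18 servings → $11.70.
chickpeas only: max(5.5/2.4, 54/9) = 6 servings → $3.00.
cottage cheese + peanut butter with both tight: 0.5109 servings and 6.62 servings → $2.65.
cottage cheese + brown rice with both tight: 2.038 servings and 7.808 servings → $6.40.
cottage cheese + chickpeas with both tight: 2.472 servings and 1.88 servings → $2.55.
peanut butter + brown rice: intersection lies outside the first quadrant.
peanut butter + chickpeas: the both-tight solution has a negative serving — not a feasible corner.
brown rice + chickpeas: the both-tight solution has a negative serving — not a feasible corner.
So the least-cost plan costs $2.55.

$2.55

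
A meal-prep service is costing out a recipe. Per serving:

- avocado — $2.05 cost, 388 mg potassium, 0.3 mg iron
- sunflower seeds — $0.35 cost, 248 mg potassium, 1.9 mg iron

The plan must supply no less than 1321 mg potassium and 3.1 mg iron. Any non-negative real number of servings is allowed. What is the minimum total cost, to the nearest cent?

$1.86

avocado only: max(1321/388, 3.1/0.3) = 10.33 servings → $21.18.
sunflower seeds only: max(1321/248, 3.1/1.9) = 5.327 servings → $1.86.
avocado + sunflower seeds with both tight: 2.627 servings and 1.217 servings → $5.81.
Cheapest feasible corner: $1.86.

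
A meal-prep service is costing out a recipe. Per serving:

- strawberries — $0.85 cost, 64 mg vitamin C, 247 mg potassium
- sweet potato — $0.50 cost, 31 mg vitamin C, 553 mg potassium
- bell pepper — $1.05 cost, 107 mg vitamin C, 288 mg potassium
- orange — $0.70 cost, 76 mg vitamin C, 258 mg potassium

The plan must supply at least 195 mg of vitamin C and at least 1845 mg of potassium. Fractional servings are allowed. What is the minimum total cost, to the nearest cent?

The cheapest plan sits at a corner of the feasible region — with two constraints it uses at most two foods.
strawberries only: max(195/64, 1845/247) = 7.47 servings → $6.35.
sweet potato only: max(195/31, 1845/553) = 6.29 servings → $3.15.
bell pepper only: max(195/107, 1845/288) = 6.406 servings → $6.73.
orange only: max(195/76, 1845/258) = 7.151 servings → $5.01.
strawberries + sweet potato with both tight: 1.826 servings and 2.521 servings → $2.81.
strawberries + bell pepper: the both-tight solution has a negative serving — not a feasible corner.
strawberries + orange: intersection lies outside the first quadrant.
sweet potato + bell pepper with both tight: 2.811 servings and 1.008 servings → $2.46.
sweet potato + orange with both tight: 2.642 servings and 1.488 servings → $2.36.
bell pepper + orange: the both-tight solution has a negative serving — not a feasible corner.
Cheapest feasible corner: $2.36.

$2.36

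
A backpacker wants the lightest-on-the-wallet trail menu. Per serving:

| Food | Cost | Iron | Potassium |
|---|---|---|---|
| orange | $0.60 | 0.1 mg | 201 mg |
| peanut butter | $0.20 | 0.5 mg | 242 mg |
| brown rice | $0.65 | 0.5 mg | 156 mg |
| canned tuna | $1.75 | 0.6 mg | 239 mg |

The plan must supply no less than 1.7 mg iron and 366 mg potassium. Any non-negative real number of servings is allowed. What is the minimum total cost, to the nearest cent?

For a min-cost LP with two ≥-constraints, a basic feasible solution has at most two positive variables.
orange only: max(1.7/0.1, 366/201) = 17 servings → $10.20.
peanut butter only: max(1.7/0.5, 366/242) = 3.4 servings → $0.68.
brown rice only: max(1.7/0.5, 366/156) = 3.4 servings → $2.21.
canned tuna only: max(1.7/0.6, 366/239) = 2.833 servings → $4.96.
orange + peanut butter with both targets exact would need a negative amount; discard.
orange + brown rice: the both-tight solution has a negative serving — not a feasible corner.
orange + canned tuna with both targets exact would need a negative amount; discard.
peanut butter + brown rice: intersection lies outside the first quadrant.
peanut butter + canned tuna: intersection lies outside the first quadrant.
brown rice + canned tuna: the both-tight solution has a negative serving — not a feasible corner.
So the least-cost plan costs $0.68.

$0.68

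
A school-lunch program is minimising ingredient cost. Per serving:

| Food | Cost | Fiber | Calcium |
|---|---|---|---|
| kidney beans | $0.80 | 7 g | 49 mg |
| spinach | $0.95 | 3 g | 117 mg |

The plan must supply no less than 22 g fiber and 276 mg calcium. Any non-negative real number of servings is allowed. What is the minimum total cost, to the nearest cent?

$3.29

This is a tiny linear program; its minimum lies at a vertex of the feasible set. List the vertices and price them.
kidney beans only: max(22/7, 276/49) = 5.633 servings → $4.51.
spinach only: max(22/3, 276/117) = 7.333 servings → $6.97.
kidney beans + spinach with both tight: 2.598 servings and 1.271 servings → $3.29.
The minimum over all feasible corners is $3.29.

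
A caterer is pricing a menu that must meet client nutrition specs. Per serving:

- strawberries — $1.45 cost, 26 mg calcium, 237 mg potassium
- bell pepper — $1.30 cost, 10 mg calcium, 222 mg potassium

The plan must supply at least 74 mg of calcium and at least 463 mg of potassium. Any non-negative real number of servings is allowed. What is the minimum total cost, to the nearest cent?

For a min-cost LP with two ≥-constraints, a basic feasible solution has at most two positive variables.
strawberries only: max(74/26, 463/237) = 2.846 servings → $4.13.
bell pepper only: max(74/10, 463/222) = 7.4 servings → $9.62.
strawberries + bell pepper: the both-tight solution has a negative serving — not a feasible corner.
Cheapest feasible corner: $4.13.

$4.13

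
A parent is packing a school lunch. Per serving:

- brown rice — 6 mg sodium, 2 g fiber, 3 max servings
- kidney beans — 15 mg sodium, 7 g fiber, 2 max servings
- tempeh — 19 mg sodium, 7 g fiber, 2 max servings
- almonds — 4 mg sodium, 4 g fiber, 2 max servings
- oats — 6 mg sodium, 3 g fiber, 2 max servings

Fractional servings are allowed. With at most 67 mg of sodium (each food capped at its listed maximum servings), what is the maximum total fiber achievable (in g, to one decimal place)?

Fiber per mg sodium: almonds 1, oats 0.5, kidney beans 0.4667, tempeh 0.3684, brown rice 0.3333.
Take 2 servings of almonds: uses 8 mg sodium, +8.0 g fiber (running total 8.0 g).
Take 2 servings of oats: uses 12 mg sodium, +6.0 g fiber (running total 14.0 g).
Take 2 servings of kidney beans: uses 30 mg sodium, +14.0 g fiber (running total 28.0 g).
Take 0.8947 servings of tempeh: uses 17 mg sodium, +6.3 g fiber (running total 34.3 g).
Greedy by best ratio exhausts the sodium allowance optimally: 34.3 g.

34.3 g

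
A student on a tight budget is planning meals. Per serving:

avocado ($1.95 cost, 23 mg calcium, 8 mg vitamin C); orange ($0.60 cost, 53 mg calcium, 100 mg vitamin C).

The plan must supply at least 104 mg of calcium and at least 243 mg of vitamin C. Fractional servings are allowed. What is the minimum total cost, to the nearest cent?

This is a tiny linear program; its minimum lies at a vertex of the feasible set. List the vertices and price them.
avocado only: max(104/23, 243/8) = 30.38 servings → $59.23.
orange only: max(104/53, 243/100) = 2.43 servings → $1.46.
avocado + orange: the both-tight solution has a negative serving — not a feasible corner.
Cheapest feasible corner: $1.46.

$1.46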